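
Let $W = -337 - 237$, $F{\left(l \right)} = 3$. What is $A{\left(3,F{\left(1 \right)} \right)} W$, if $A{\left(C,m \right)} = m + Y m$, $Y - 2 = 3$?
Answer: $-10332$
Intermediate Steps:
$Y = 5$ ($Y = 2 + 3 = 5$)
$A{\left(C,m \right)} = 6 m$ ($A{\left(C,m \right)} = m + 5 m = 6 m$)
$W = -574$ ($W = -337 - 237 = -574$)
$A{\left(3,F{\left(1 \right)} \right)} W = 6 \cdot 3 \left(-574\right) = 18 \left(-574\right) = -10332$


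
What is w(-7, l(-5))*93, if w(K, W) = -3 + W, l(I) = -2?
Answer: -465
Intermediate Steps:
w(-7, l(-5))*93 = (-3 - 2)*93 = -5*93 = -465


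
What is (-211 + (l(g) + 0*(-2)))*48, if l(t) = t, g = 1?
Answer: -10080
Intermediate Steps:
(-211 + (l(g) + 0*(-2)))*48 = (-211 + (1 + 0*(-2)))*48 = (-211 + (1 + 0))*48 = (-211 + 1)*48 = -210*48 = -10080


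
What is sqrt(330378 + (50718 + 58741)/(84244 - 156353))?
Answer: sqrt(1717861197329987)/72109 ≈ 574.78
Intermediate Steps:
sqrt(330378 + (50718 + 58741)/(84244 - 156353)) = sqrt(330378 + 109459/(-72109)) = sqrt(330378 + 109459*(-1/72109)) = sqrt(330378 - 109459/72109) = sqrt(23823117743/72109) = sqrt(1717861197329987)/72109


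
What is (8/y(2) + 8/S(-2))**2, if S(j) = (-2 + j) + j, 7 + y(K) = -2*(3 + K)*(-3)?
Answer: 4624/4761 ≈ 0.97122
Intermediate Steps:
y(K) = 11 + 6*K (y(K) = -7 - 2*(3 + K)*(-3) = -7 + (-6 - 2*K)*(-3) = -7 + (18 + 6*K) = 11 + 6*K)
S(j) = -2 + 2*j
(8/y(2) + 8/S(-2))**2 = (8/(11 + 6*2) + 8/(-2 + 2*(-2)))**2 = (8/(11 + 12) + 8/(-2 - 4))**2 = (8/23 + 8/(-6))**2 = (8*(1/23) + 8*(-1/6))**2 = (8/23 - 4/3)**2 = (-68/69)**2 = 4624/4761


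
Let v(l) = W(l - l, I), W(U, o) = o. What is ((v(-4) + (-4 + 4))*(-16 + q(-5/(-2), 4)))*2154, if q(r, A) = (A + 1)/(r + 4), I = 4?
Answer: -1705968/13 ≈ -1.3123e+5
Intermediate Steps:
v(l) = 4
q(r, A) = (1 + A)/(4 + r)
((v(-4) + (-4 + 4))*(-16 + q(-5/(-2), 4)))*2154 = ((4 + (-4 + 4))*(-16 + (1 + 4)/(4 - 5/(-2))))*2154 = ((4 + 0)*(-16 + 5/(4 - 5*(-1/2))))*2154 = (4*(-16 + 5/(4 + 5/2)))*2154 = (4*(-16 + 5/(13/2)))*2154 = (4*(-16 + (2/13)*5))*2154 = (4*(-16 + 10/13))*2154 = (4*(-198/13))*2154 = -792/13*2154 = -1705968/13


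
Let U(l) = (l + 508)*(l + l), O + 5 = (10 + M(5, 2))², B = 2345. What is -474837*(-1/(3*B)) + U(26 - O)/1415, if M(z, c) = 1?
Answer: 9505397/663635 ≈ 14.323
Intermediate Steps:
O = 116 (O = -5 + (10 + 1)² = -5 + 11² = -5 + 121 = 116)
U(l) = 2*l*(508 + l) (U(l) = (508 + l)*(2*l) = 2*l*(508 + l))
-474837*(-1/(3*B)) + U(26 - O)/1415 = -474837/((-3*2345)) + (2*(26 - 1*116)*(508 + (26 - 1*116)))/1415 = -474837/(-7035) + (2*(26 - 116)*(508 + (26 - 116)))*(1/1415) = -474837*(-1/7035) + (2*(-90)*(508 - 90))*(1/1415) = 158279/2345 + (2*(-90)*418)*(1/1415) = 158279/2345 - 75240*1/1415 = 158279/2345 - 15048/283 = 9505397/663635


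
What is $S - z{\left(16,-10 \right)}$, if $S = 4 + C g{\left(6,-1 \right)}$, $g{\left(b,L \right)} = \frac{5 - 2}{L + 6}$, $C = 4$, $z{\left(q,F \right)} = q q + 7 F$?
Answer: $- \frac{898}{5} \approx -179.6$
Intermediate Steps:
$z{\left(q,F \right)} = q^{2} + 7 F$
$g{\left(b,L \right)} = \frac{3}{6 + L}$
$S = \frac{32}{5}$ ($S = 4 + 4 \frac{3}{6 - 1} = 4 + 4 \cdot \frac{3}{5} = 4 + \frac{12}{5} = \frac{32}{5} \approx 6.4$)
$S - z{\left(16,-10 \right)} = \frac{32}{5} - \left(16^{2} + 7 \left(-10\right)\right) = \frac{32}{5} - \left(256 - 70\right) = \frac{32}{5} - 186 = - \frac{898}{5}$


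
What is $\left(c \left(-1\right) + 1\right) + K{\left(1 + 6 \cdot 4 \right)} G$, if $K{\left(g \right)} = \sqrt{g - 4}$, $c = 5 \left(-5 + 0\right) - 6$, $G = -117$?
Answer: $32 - 117 \sqrt{21} \approx -504.16$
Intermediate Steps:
$c = -31$ ($c = 5 \left(-5\right) - 6 = -25 - 6 = -31$)
$K{\left(g \right)} = \sqrt{-4 + g}$
$\left(c \left(-1\right) + 1\right) + K{\left(1 + 6 \cdot 4 \right)} G = \left(\left(-31\right) \left(-1\right) + 1\right) + \sqrt{-4 + \left(1 + 6 \cdot 4\right)} \left(-117\right) = \left(31 + 1\right) + \sqrt{-4 + \left(1 + 24\right)} \left(-117\right) = 32 + \sqrt{-4 + 25} \left(-117\right) = 32 + \sqrt{21} \left(-117\right) = 32 - 117 \sqrt{21}$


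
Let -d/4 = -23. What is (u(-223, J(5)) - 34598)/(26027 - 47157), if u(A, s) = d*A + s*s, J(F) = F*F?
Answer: 54489/21130 ≈ 2.5788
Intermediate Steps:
d = 92 (d = -4*(-23) = 92)
J(F) = F²
u(A, s) = s² + 92*A (u(A, s) = 92*A + s*s = 92*A + s² = s² + 92*A)
(u(-223, J(5)) - 34598)/(26027 - 47157) = (((5²)² + 92*(-223)) - 34598)/(26027 - 47157) = ((25² - 20516) - 34598)/(-21130) = ((625 - 20516) - 34598)*(-1/21130) = (-19891 - 34598)*(-1/21130) = -54489*(-1/21130) = 54489/21130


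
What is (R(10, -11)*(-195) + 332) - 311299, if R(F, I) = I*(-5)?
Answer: -321692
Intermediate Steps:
R(F, I) = -5*I
(R(10, -11)*(-195) + 332) - 311299 = (-5*(-11)*(-195) + 332) - 311299 = (55*(-195) + 332) - 311299 = (-10725 + 332) - 311299 = -10393 - 311299 = -321692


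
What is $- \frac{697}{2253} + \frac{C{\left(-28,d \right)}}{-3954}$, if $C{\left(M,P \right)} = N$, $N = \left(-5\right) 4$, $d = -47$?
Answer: $- \frac{451813}{1484727} \approx -0.30431$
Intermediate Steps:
$N = -20$
$C{\left(M,P \right)} = -20$
$- \frac{697}{2253} + \frac{C{\left(-28,d \right)}}{-3954} = - \frac{697}{2253} - \frac{20}{-3954} = \left(-697\right) \frac{1}{2253} - - \frac{10}{1977} = - \frac{697}{2253} + \frac{10}{1977} = - \frac{451813}{1484727}$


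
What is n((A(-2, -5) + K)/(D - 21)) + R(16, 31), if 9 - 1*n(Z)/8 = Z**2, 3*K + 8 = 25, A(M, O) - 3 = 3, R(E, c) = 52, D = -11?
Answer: 141623/1152 ≈ 122.94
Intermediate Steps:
A(M, O) = 6 (A(M, O) = 3 + 3 = 6)
K = 17/3 (K = -8/3 + (1/3)*25 = -8/3 + 25/3 = 17/3 ≈ 5.6667)
n(Z) = 72 - 8*Z**2
n((A(-2, -5) + K)/(D - 21)) + R(16, 31) = (72 - 8*(6 + 17/3)**2/(-11 - 21)**2) + 52 = (72 - 8*((35/3)/(-32))**2) + 52 = (72 - 8*((35/3)*(-1/32))**2) + 52 = (72 - 8*(-35/96)**2) + 52 = (72 - 8*1225/9216) + 52 = (72 - 1225/1152) + 52 = 81719/1152 + 52 = 141623/1152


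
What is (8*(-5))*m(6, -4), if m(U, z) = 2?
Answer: -80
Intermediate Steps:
(8*(-5))*m(6, -4) = (8*(-5))*2 = -40*2 = -80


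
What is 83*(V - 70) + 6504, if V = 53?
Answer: 5093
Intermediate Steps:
83*(V - 70) + 6504 = 83*(53 - 70) + 6504 = 83*(-17) + 6504 = -1411 + 6504 = 5093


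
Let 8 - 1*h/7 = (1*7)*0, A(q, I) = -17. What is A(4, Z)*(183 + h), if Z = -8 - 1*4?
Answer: -4063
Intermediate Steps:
Z = -12 (Z = -8 - 4 = -12)
h = 56 (h = 56 - 7*1*7*0 = 56 - 49*0 = 56 - 7*0 = 56 + 0 = 56)
A(4, Z)*(183 + h) = -17*(183 + 56) = -17*239 = -4063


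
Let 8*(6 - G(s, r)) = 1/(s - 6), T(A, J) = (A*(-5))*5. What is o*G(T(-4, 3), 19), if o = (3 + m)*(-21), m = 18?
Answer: -1989351/752 ≈ -2645.4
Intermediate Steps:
T(A, J) = -25*A (T(A, J) = -5*A*5 = -25*A)
G(s, r) = 6 - 1/(8*(-6 + s)) (G(s, r) = 6 - 1/(8*(s - 6)) = 6 - 1/(8*(-6 + s)))
o = -441 (o = (3 + 18)*(-21) = 21*(-21) = -441)
o*G(T(-4, 3), 19) = -441*(-289 + 48*(-25*(-4)))/(8*(-6 - 25*(-4))) = -441*(-289 + 48*100)/(8*(-6 + 100)) = -441*(-289 + 4800)/(8*94) = -441*4511/(8*94) = -441*4511/752 = -1989351/752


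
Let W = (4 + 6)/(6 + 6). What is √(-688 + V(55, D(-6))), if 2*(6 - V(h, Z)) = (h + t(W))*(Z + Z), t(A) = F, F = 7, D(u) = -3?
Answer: 4*I*√31 ≈ 22.271*I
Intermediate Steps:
W = ⅚ (W = 10/12 = 10*(1/12) = ⅚ ≈ 0.83333)
t(A) = 7
V(h, Z) = 6 - Z*(7 + h) (V(h, Z) = 6 - (h + 7)*(Z + Z)/2 = 6 - (7 + h)*2*Z/2 = 6 - Z*(7 + h))
√(-688 + V(55, D(-6))) = √(-688 + (6 - 7*(-3) - 1*(-3)*55)) = √(-688 + (6 + 21 + 165)) = √(-688 + 192) = √(-496) = 4*I*√31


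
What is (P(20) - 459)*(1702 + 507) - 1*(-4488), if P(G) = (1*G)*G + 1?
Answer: -123634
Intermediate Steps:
P(G) = 1 + G**2 (P(G) = G*G + 1 = G**2 + 1 = 1 + G**2)
(P(20) - 459)*(1702 + 507) - 1*(-4488) = ((1 + 20**2) - 459)*(1702 + 507) - 1*(-4488) = ((1 + 400) - 459)*2209 + 4488 = (401 - 459)*2209 + 4488 = -58*2209 + 4488 = -128122 + 4488 = -123634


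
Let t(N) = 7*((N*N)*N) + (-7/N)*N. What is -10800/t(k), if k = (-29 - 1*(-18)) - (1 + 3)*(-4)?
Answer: -2700/217 ≈ -12.442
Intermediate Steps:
k = 5 (k = (-29 + 18) - 4*(-4) = -11 - 1*(-16) = -11 + 16 = 5)
t(N) = -7 + 7*N³ (t(N) = 7*(N²*N) - 7 = 7*N³ - 7 = -7 + 7*N³)
-10800/t(k) = -10800/(-7 + 7*5³) = -10800/(-7 + 7*125) = -10800/(-7 + 875) = -10800/868 = -10800*1/868 = -2700/217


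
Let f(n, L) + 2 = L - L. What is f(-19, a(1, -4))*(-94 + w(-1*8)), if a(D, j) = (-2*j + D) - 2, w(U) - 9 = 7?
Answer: 156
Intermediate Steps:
w(U) = 16 (w(U) = 9 + 7 = 16)
a(D, j) = -2 + D - 2*j (a(D, j) = (D - 2*j) - 2 = -2 + D - 2*j)
f(n, L) = -2 (f(n, L) = -2 + (L - L) = -2 + 0 = -2)
f(-19, a(1, -4))*(-94 + w(-1*8)) = -2*(-94 + 16) = -2*(-78) = 156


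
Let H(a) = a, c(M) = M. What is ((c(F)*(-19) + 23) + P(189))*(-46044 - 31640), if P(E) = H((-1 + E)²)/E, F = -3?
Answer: -3920245376/189 ≈ -2.0742e+7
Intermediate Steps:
P(E) = (-1 + E)²/E
((c(F)*(-19) + 23) + P(189))*(-46044 - 31640) = ((-3*(-19) + 23) + (-1 + 189)²/189)*(-46044 - 31640) = ((57 + 23) + (1/189)*188²)*(-77684) = (80 + (1/189)*35344)*(-77684) = (80 + 35344/189)*(-77684) = (50464/189)*(-77684) = -3920245376/189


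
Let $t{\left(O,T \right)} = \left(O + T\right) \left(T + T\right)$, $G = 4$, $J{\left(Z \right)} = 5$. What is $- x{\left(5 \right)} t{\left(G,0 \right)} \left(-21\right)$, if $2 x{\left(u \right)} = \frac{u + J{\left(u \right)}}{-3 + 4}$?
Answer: $0$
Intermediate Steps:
$x{\left(u \right)} = \frac{5}{2} + \frac{u}{2}$ ($x{\left(u \right)} = \frac{\left(u + 5\right) \frac{1}{-3 + 4}}{2} = \frac{\left(5 + u\right) 1^{-1}}{2} = \frac{\left(5 + u\right) 1}{2} = \frac{5 + u}{2} = \frac{5}{2} + \frac{u}{2}$)
$t{\left(O,T \right)} = 2 T \left(O + T\right)$ ($t{\left(O,T \right)} = \left(O + T\right) 2 T = 2 T \left(O + T\right)$)
$- x{\left(5 \right)} t{\left(G,0 \right)} \left(-21\right) = - \left(\frac{5}{2} + \frac{1}{2} \cdot 5\right) 2 \cdot 0 \left(4 + 0\right) \left(-21\right) = - \left(\frac{5}{2} + \frac{5}{2}\right) 2 \cdot 0 \cdot 4 \left(-21\right) = - 5 \cdot 0 \left(-21\right) = - 0 \left(-21\right) = \left(-1\right) 0 = 0$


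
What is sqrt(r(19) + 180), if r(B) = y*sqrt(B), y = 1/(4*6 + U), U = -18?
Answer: sqrt(6480 + 6*sqrt(19))/6 ≈ 13.443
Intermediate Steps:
y = 1/6 (y = 1/(4*6 - 18) = 1/(24 - 18) = 1/6 ≈ 0.16667)
r(B) = sqrt(B)/6
sqrt(r(19) + 180) = sqrt(sqrt(19)/6 + 180) = sqrt(180 + sqrt(19)/6)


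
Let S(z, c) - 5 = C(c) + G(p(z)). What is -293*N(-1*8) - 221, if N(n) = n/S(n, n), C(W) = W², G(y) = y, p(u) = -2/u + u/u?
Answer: -52725/281 ≈ -187.63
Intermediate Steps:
p(u) = 1 - 2/u (p(u) = -2/u + 1 = 1 - 2/u)
S(z, c) = 5 + c² + (-2 + z)/z (S(z, c) = 5 + (c² + (-2 + z)/z) = 5 + c² + (-2 + z)/z)
N(n) = n/(6 + n² - 2/n)
-293*N(-1*8) - 221 = -293*(-1*8)²/(-2 + (-1*8)³ + 6*(-1*8)) - 221 = -293*(-8)²/(-2 + (-8)³ + 6*(-8)) - 221 = -18752/(-2 - 512 - 48) - 221 = -18752/(-562) - 221 = -18752*(-1)/562 - 221 = -293*(-32/281) - 221 = 9376/281 - 221 = -52725/281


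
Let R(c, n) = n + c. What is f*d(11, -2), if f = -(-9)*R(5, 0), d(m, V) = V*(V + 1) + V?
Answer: 0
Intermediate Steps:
d(m, V) = V + V*(1 + V) (d(m, V) = V*(1 + V) + V = V + V*(1 + V))
R(c, n) = c + n
f = 45 (f = -(-9)*(5 + 0) = -(-9)*5 = -1*(-45) = 45)
f*d(11, -2) = 45*(-2*(2 - 2)) = 45*(-2*0) = 45*0 = 0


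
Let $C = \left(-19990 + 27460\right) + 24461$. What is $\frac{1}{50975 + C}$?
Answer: $\frac{1}{82906} \approx 1.2062 \cdot 10^{-5}$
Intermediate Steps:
$C = 31931$ ($C = 7470 + 24461 = 31931$)
$\frac{1}{50975 + C} = \frac{1}{50975 + 31931} = \frac{1}{82906}$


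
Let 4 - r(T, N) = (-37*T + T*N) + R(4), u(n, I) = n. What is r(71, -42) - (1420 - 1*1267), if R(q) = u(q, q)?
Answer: 5456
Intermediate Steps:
R(q) = q
r(T, N) = 37*T - N*T (r(T, N) = 4 - ((-37*T + T*N) + 4) = 4 - ((-37*T + N*T) + 4) = 4 - (4 - 37*T + N*T) = 4 + (-4 + 37*T - N*T) = 37*T - N*T)
r(71, -42) - (1420 - 1*1267) = 71*(37 - 1*(-42)) - (1420 - 1*1267) = 71*(37 + 42) - (1420 - 1267) = 71*79 - 1*153 = 5609 - 153 = 5456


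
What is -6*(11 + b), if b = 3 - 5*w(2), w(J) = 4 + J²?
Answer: 156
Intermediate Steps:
b = -37 (b = 3 - 5*(4 + 2²) = 3 - 5*(4 + 4) = 3 - 5*8 = 3 - 40 = -37)
-6*(11 + b) = -6*(11 - 37) = -6*(-26) = 156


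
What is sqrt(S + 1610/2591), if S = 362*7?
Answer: 2*sqrt(4253906391)/2591 ≈ 50.345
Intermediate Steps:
S = 2534
sqrt(S + 1610/2591) = sqrt(2534 + 1610/2591) = sqrt(6567204/2591) = 2*sqrt(4253906391)/2591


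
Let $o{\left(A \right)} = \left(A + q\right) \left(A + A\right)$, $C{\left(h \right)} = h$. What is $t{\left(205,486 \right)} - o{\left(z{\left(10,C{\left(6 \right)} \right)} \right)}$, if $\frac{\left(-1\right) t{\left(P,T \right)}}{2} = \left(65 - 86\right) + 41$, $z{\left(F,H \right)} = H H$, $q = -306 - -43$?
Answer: $16304$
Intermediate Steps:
$q = -263$ ($q = -306 + 43 = -263$)
$z{\left(F,H \right)} = H^{2}$
$t{\left(P,T \right)} = -40$ ($t{\left(P,T \right)} = - 2 \left(\left(65 - 86\right) + 41\right) = - 2 \left(-21 + 41\right) = \left(-2\right) 20 = -40$)
$o{\left(A \right)} = 2 A \left(-263 + A\right)$ ($o{\left(A \right)} = \left(A - 263\right) \left(A + A\right) = \left(-263 + A\right) 2 A = 2 A \left(-263 + A\right)$)
$t{\left(205,486 \right)} - o{\left(z{\left(10,C{\left(6 \right)} \right)} \right)} = -40 - 2 \cdot 6^{2} \left(-263 + 6^{2}\right) = -40 - 2 \cdot 36 \left(-263 + 36\right) = -40 - 2 \cdot 36 \left(-227\right) = -40 - -16344 = -40 + 16344 = 16304$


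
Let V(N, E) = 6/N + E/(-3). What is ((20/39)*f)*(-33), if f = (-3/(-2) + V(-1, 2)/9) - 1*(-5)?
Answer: -34210/351 ≈ -97.464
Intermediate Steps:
V(N, E) = 6/N - E/3 (V(N, E) = 6/N + E*(-1/3) = 6/N - E/3)
f = 311/54 (f = (-3/(-2) + (6/(-1) - 1/3*2)/9) - 1*(-5) = (-3*(-1/2) + (6*(-1) - 2/3)*(1/9)) + 5 = (3/2 + (-6 - 2/3)*(1/9)) + 5 = (3/2 - 20/3*1/9) + 5 = (3/2 - 20/27) + 5 = 41/54 + 5 = 311/54 ≈ 5.7593)
((20/39)*f)*(-33) = ((20/39)*(311/54))*(-33) = (3110/1053)*(-33) = -34210/351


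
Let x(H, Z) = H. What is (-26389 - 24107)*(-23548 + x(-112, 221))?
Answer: 1194735360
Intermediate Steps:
(-26389 - 24107)*(-23548 + x(-112, 221)) = (-26389 - 24107)*(-23548 - 112) = -50496*(-23660) = 1194735360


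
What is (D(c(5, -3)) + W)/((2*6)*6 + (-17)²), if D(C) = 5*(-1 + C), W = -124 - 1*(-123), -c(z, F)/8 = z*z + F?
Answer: -886/361 ≈ -2.4543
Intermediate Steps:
c(z, F) = -8*F - 8*z² (c(z, F) = -8*(z*z + F) = -8*(z² + F) = -8*(F + z²) = -8*F - 8*z²)
W = -1 (W = -124 + 123 = -1)
D(C) = -5 + 5*C
(D(c(5, -3)) + W)/((2*6)*6 + (-17)²) = ((-5 + 5*(-8*(-3) - 8*5²)) - 1)/((2*6)*6 + (-17)²) = ((-5 + 5*(24 - 8*25)) - 1)/(12*6 + 289) = ((-5 + 5*(24 - 200)) - 1)/(72 + 289) = ((-5 + 5*(-176)) - 1)/361 = ((-5 - 880) - 1)*(1/361) = (-885 - 1)*(1/361) = -886*1/361 = -886/361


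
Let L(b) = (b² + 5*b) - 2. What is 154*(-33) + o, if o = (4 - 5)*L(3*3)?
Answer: -5206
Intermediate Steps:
L(b) = -2 + b² + 5*b
o = -124 (o = (4 - 5)*(-2 + (3*3)² + 5*(3*3)) = -(-2 + 9² + 5*9) = -(-2 + 81 + 45) = -1*124 = -124)
154*(-33) + o = 154*(-33) - 124 = -5082 - 124 = -5206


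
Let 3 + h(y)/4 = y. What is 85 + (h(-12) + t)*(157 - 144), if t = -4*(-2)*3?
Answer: -383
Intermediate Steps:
h(y) = -12 + 4*y
t = 24 (t = 8*3 = 24)
85 + (h(-12) + t)*(157 - 144) = 85 + ((-12 + 4*(-12)) + 24)*(157 - 144) = 85 + ((-12 - 48) + 24)*13 = 85 + (-60 + 24)*13 = 85 - 36*13 = 85 - 468 = -383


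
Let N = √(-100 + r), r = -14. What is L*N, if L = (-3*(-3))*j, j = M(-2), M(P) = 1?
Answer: 9*I*√114 ≈ 96.094*I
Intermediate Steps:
j = 1
N = I*√114 (N = √(-100 - 14) = √(-114) = I*√114 ≈ 10.677*I)
L = 9 (L = -3*(-3)*1 = 9*1 = 9)
L*N = 9*(I*√114) = 9*I*√114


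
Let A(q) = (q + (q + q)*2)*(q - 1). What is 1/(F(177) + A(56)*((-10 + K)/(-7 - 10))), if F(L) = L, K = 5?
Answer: 17/80009 ≈ 0.00021248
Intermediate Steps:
A(q) = 5*q*(-1 + q) (A(q) = (q + (2*q)*2)*(-1 + q) = (q + 4*q)*(-1 + q) = (5*q)*(-1 + q) = 5*q*(-1 + q))
1/(F(177) + A(56)*((-10 + K)/(-7 - 10))) = 1/(177 + (5*56*(-1 + 56))*((-10 + 5)/(-7 - 10))) = 1/(177 + (5*56*55)*(-5/(-17))) = 1/(177 + 15400*(-5*(-1/17))) = 1/(177 + 15400*(5/17)) = 1/(177 + 77000/17) = 1/(80009/17) = 17/80009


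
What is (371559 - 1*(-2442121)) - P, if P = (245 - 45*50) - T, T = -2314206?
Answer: 501479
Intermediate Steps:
P = 2312201 (P = (245 - 45*50) - 1*(-2314206) = (245 - 2250) + 2314206 = -2005 + 2314206 = 2312201)
(371559 - 1*(-2442121)) - P = (371559 - 1*(-2442121)) - 1*2312201 = (371559 + 2442121) - 2312201 = 2813680 - 2312201 = 501479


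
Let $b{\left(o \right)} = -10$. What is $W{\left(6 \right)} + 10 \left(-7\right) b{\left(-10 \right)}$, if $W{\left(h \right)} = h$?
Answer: $706$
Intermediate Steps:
$W{\left(6 \right)} + 10 \left(-7\right) b{\left(-10 \right)} = 6 + 10 \left(-7\right) \left(-10\right) = 6 - -700 = 6 + 700 = 706$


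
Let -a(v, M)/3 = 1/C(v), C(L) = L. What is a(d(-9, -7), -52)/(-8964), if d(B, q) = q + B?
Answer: -1/47808 ≈ -2.0917e-5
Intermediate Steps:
d(B, q) = B + q
a(v, M) = -3/v
a(d(-9, -7), -52)/(-8964) = -3/(-9 - 7)/(-8964) = -3/(-16)*(-1/8964) = -3*(-1/16)*(-1/8964) = (3/16)*(-1/8964) = -1/47808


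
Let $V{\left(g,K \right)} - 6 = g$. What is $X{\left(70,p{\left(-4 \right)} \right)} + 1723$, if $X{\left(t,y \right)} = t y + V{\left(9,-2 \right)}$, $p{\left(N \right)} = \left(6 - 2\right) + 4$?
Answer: $2298$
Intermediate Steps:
$V{\left(g,K \right)} = 6 + g$
$p{\left(N \right)} = 8$ ($p{\left(N \right)} = 4 + 4 = 8$)
$X{\left(t,y \right)} = 15 + t y$ ($X{\left(t,y \right)} = t y + \left(6 + 9\right) = t y + 15 = 15 + t y$)
$X{\left(70,p{\left(-4 \right)} \right)} + 1723 = \left(15 + 70 \cdot 8\right) + 1723 = \left(15 + 560\right) + 1723 = 575 + 1723 = 2298$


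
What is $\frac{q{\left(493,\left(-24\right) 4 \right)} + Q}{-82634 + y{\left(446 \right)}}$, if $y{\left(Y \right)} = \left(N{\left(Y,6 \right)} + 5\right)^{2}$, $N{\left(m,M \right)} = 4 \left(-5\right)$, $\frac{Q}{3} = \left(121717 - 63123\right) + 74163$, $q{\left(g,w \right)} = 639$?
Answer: $- \frac{398910}{82409} \approx -4.8406$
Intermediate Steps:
$Q = 398271$ ($Q = 3 \left(\left(121717 - 63123\right) + 74163\right) = 3 \left(58594 + 74163\right) = 3 \cdot 132757 = 398271$)
$N{\left(m,M \right)} = -20$
$y{\left(Y \right)} = 225$ ($y{\left(Y \right)} = \left(-20 + 5\right)^{2} = \left(-15\right)^{2} = 225$)
$\frac{q{\left(493,\left(-24\right) 4 \right)} + Q}{-82634 + y{\left(446 \right)}} = \frac{639 + 398271}{-82634 + 225} = \frac{398910}{-82409} = 398910 \left(- \frac{1}{82409}\right) = - \frac{398910}{82409}$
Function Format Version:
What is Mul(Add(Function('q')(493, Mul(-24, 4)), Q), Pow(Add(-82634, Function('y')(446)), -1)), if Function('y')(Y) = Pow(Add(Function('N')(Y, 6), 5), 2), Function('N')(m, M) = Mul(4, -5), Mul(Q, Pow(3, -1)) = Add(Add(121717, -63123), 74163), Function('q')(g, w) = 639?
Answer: Rational(-398910, 82409) ≈ -4.8406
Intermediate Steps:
Q = 398271 (Q = Mul(3, Add(Add(121717, -63123), 74163)) = Mul(3, Add(58594, 74163)) = Mul(3, 132757) = 398271)
Function('N')(m, M) = -20
Function('y')(Y) = 225 (Function('y')(Y) = Pow(Add(-20, 5), 2) = Pow(-15, 2) = 225)
Mul(Add(Function('q')(493, Mul(-24, 4)), Q), Pow(Add(-82634, Function('y')(446)), -1)) = Mul(Add(639, 398271), Pow(Add(-82634, 225), -1)) = Mul(398910, Pow(-82409, -1)) = Mul(398910, Rational(-1, 82409)) = Rational(-398910, 82409)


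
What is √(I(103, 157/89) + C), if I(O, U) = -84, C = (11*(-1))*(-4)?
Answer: 2*I*√10 ≈ 6.3246*I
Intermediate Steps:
C = 44 (C = -11*(-4) = 44)
√(I(103, 157/89) + C) = √(-84 + 44) = √(-40) = 2*I*√10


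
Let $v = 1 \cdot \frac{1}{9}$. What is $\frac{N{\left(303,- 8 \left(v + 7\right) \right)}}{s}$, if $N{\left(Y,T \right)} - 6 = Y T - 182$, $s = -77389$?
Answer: $\frac{52240}{232167} \approx 0.22501$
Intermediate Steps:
$v = \frac{1}{9}$ ($v = 1 \cdot \frac{1}{9} = \frac{1}{9} \approx 0.11111$)
$N{\left(Y,T \right)} = -176 + T Y$ ($N{\left(Y,T \right)} = 6 + \left(Y T - 182\right) = 6 + \left(T Y - 182\right) = 6 + \left(-182 + T Y\right) = -176 + T Y$)
$\frac{N{\left(303,- 8 \left(v + 7\right) \right)}}{s} = \frac{-176 + - 8 \left(\frac{1}{9} + 7\right) 303}{-77389} = \left(-176 + \left(-8\right) \frac{64}{9} \cdot 303\right) \left(- \frac{1}{77389}\right) = \left(-176 - \frac{51712}{3}\right) \left(- \frac{1}{77389}\right) = \left(- \frac{52240}{3}\right) \left(- \frac{1}{77389}\right) = \frac{52240}{232167}$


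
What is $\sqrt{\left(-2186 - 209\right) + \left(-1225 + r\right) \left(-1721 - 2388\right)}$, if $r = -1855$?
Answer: $15 \sqrt{56237} \approx 3557.2$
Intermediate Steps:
$\sqrt{\left(-2186 - 209\right) + \left(-1225 + r\right) \left(-1721 - 2388\right)} = \sqrt{\left(-2186 - 209\right) + \left(-1225 - 1855\right) \left(-1721 - 2388\right)} = \sqrt{\left(-2186 - 209\right) - -12655720} = \sqrt{-2395 + 12655720} = \sqrt{12653325} = 15 \sqrt{56237}$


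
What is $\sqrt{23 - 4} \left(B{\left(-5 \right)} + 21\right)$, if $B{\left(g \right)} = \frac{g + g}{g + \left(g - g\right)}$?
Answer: $23 \sqrt{19} \approx 100.25$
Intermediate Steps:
$B{\left(g \right)} = 2$ ($B{\left(g \right)} = \frac{2 g}{g + 0} = \frac{2 g}{g} = 2$)
$\sqrt{23 - 4} \left(B{\left(-5 \right)} + 21\right) = \sqrt{23 - 4} \left(2 + 21\right) = \sqrt{19} \cdot 23 = 23 \sqrt{19}$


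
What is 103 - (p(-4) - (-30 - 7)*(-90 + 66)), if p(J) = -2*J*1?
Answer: 983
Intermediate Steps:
p(J) = -2*J
103 - (p(-4) - (-30 - 7)*(-90 + 66)) = 103 - (-2*(-4) - (-30 - 7)*(-90 + 66)) = 103 - (8 - (-37)*(-24)) = 103 - (8 - 1*888) = 103 - (8 - 888) = 103 - 1*(-880) = 103 + 880 = 983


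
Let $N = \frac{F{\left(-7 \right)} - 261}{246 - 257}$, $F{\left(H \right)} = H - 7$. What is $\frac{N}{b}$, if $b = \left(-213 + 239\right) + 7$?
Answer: $\frac{25}{33} \approx 0.75758$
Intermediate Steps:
$F{\left(H \right)} = -7 + H$ ($F{\left(H \right)} = H - 7 = -7 + H$)
$N = 25$ ($N = \frac{\left(-7 - 7\right) - 261}{246 - 257} = \frac{-14 - 261}{-11} = \left(-275\right) \left(- \frac{1}{11}\right) = 25$)
$b = 33$ ($b = 26 + 7 = 33$)
$\frac{N}{b} = \frac{25}{33}$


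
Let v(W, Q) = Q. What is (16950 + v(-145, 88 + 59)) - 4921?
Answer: 12176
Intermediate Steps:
(16950 + v(-145, 88 + 59)) - 4921 = (16950 + (88 + 59)) - 4921 = (16950 + 147) - 4921 = 17097 - 4921 = 12176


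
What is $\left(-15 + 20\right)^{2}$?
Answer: $25$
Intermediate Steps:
$\left(-15 + 20\right)^{2} = 5^{2} = 25$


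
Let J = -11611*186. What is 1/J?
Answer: -1/2159646 ≈ -4.6304e-7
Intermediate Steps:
J = -2159646
1/J = 1/(-2159646) = -1/2159646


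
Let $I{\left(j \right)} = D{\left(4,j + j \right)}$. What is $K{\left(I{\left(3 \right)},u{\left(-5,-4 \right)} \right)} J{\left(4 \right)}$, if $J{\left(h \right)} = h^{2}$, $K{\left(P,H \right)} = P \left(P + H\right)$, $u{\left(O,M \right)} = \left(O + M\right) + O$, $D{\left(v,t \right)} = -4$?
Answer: $1152$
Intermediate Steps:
$I{\left(j \right)} = -4$
$u{\left(O,M \right)} = M + 2 O$ ($u{\left(O,M \right)} = \left(M + O\right) + O = M + 2 O$)
$K{\left(P,H \right)} = P \left(H + P\right)$
$K{\left(I{\left(3 \right)},u{\left(-5,-4 \right)} \right)} J{\left(4 \right)} = - 4 \left(\left(-4 + 2 \left(-5\right)\right) - 4\right) 4^{2} = - 4 \left(\left(-4 - 10\right) - 4\right) 16 = - 4 \left(-14 - 4\right) 16 = \left(-4\right) \left(-18\right) 16 = 72 \cdot 16 = 1152$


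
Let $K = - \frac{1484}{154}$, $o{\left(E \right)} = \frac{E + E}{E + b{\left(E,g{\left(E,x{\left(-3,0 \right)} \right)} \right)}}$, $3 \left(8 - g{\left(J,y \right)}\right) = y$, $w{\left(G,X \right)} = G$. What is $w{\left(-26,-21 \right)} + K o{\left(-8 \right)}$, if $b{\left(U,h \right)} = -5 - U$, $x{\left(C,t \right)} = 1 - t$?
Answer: $- \frac{3126}{55} \approx -56.836$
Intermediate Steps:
$g{\left(J,y \right)} = 8 - \frac{y}{3}$
$o{\left(E \right)} = - \frac{2 E}{5}$ ($o{\left(E \right)} = \frac{E + E}{E - \left(5 + E\right)} = \frac{2 E}{-5} = 2 E \left(- \frac{1}{5}\right) = - \frac{2 E}{5}$)
$K = - \frac{106}{11}$ ($K = \left(-1484\right) \frac{1}{154} = - \frac{106}{11} \approx -9.6364$)
$w{\left(-26,-21 \right)} + K o{\left(-8 \right)} = -26 - \frac{106 \left(\left(- \frac{2}{5}\right) \left(-8\right)\right)}{11} = -26 - \frac{1696}{55} = - \frac{3126}{55}$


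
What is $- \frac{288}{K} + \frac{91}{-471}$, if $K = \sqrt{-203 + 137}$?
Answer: $- \frac{91}{471} + \frac{48 i \sqrt{66}}{11} \approx -0.19321 + 35.45 i$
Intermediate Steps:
$K = i \sqrt{66}$ ($K = \sqrt{-66} = i \sqrt{66} \approx 8.124 i$)
$- \frac{288}{K} + \frac{91}{-471} = - \frac{288}{i \sqrt{66}} + \frac{91}{-471} = - 288 \left(- \frac{i \sqrt{66}}{66}\right) + 91 \left(- \frac{1}{471}\right) = \frac{48 i \sqrt{66}}{11} - \frac{91}{471} = - \frac{91}{471} + \frac{48 i \sqrt{66}}{11}$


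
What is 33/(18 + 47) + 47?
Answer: 3088/65 ≈ 47.508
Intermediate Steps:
33/(18 + 47) + 47 = 33/65 + 47 = 3088/65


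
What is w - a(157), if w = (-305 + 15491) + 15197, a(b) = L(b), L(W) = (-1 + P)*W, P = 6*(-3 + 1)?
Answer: 32424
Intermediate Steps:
P = -12 (P = 6*(-2) = -12)
L(W) = -13*W (L(W) = (-1 - 12)*W = -13*W)
a(b) = -13*b
w = 30383 (w = 15186 + 15197 = 30383)
w - a(157) = 30383 - (-13)*157 = 30383 - 1*(-2041) = 30383 + 2041 = 32424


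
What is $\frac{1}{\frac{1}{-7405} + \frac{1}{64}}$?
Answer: $\frac{473920}{7341} \approx 64.558$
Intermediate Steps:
$\frac{1}{\frac{1}{-7405} + \frac{1}{64}} = \frac{1}{- \frac{1}{7405} + \frac{1}{64}} = \frac{1}{\frac{7341}{473920}} = \frac{473920}{7341}$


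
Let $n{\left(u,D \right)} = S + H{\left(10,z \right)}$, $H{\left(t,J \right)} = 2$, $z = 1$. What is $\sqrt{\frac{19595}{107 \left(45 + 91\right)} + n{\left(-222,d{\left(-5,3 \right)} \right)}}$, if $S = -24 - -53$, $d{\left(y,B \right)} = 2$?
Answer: $\frac{\sqrt{1712432066}}{7276} \approx 5.6874$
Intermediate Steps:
$S = 29$ ($S = -24 + 53 = 29$)
$n{\left(u,D \right)} = 31$ ($n{\left(u,D \right)} = 29 + 2 = 31$)
$\sqrt{\frac{19595}{107 \left(45 + 91\right)} + n{\left(-222,d{\left(-5,3 \right)} \right)}} = \sqrt{\frac{19595}{107 \left(45 + 91\right)} + 31} = \sqrt{\frac{19595}{107 \cdot 136} + 31} = \sqrt{\frac{19595}{14552} + 31} = \sqrt{\frac{470707}{14552}} = \frac{\sqrt{1712432066}}{7276}$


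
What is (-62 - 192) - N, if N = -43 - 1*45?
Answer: -166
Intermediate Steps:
N = -88 (N = -43 - 45 = -88)
(-62 - 192) - N = (-62 - 192) - 1*(-88) = -254 + 88 = -166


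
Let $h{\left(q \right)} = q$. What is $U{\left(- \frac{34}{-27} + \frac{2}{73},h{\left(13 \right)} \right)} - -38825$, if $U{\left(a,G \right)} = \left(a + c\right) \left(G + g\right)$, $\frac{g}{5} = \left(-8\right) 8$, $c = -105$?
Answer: $\frac{139280708}{1971} \approx 70665.0$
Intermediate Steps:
$g = -320$ ($g = 5 \left(\left(-8\right) 8\right) = 5 \left(-64\right) = -320$)
$U{\left(a,G \right)} = \left(-320 + G\right) \left(-105 + a\right)$ ($U{\left(a,G \right)} = \left(a - 105\right) \left(G - 320\right) = \left(-105 + a\right) \left(-320 + G\right) = \left(-320 + G\right) \left(-105 + a\right)$)
$U{\left(- \frac{34}{-27} + \frac{2}{73},h{\left(13 \right)} \right)} - -38825 = \left(33600 - 320 \left(- \frac{34}{-27} + \frac{2}{73}\right) - 1365 + 13 \left(- \frac{34}{-27} + \frac{2}{73}\right)\right) - -38825 = \left(33600 - 320 \left(\left(-34\right) \left(- \frac{1}{27}\right) + 2 \cdot \frac{1}{73}\right) - 1365 + 13 \left(\left(-34\right) \left(- \frac{1}{27}\right) + 2 \cdot \frac{1}{73}\right)\right) + 38825 = \left(33600 - 320 \left(\frac{34}{27} + \frac{2}{73}\right) - 1365 + 13 \left(\frac{34}{27} + \frac{2}{73}\right)\right) + 38825 = \left(33600 - \frac{811520}{1971} - 1365 + 13 \cdot \frac{2536}{1971}\right) + 38825 = \left(33600 - \frac{811520}{1971} - 1365 + \frac{32968}{1971}\right) + 38825 = \frac{62756633}{1971} + 38825 = \frac{139280708}{1971}$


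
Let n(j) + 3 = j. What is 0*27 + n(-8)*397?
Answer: -4367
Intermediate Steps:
n(j) = -3 + j
0*27 + n(-8)*397 = 0*27 + (-3 - 8)*397 = 0 - 11*397 = 0 - 4367 = -4367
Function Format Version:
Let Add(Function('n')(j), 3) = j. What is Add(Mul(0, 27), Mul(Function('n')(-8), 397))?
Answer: -4367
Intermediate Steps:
Function('n')(j) = Add(-3, j)
Add(Mul(0, 27), Mul(Function('n')(-8), 397)) = Add(Mul(0, 27), Mul(Add(-3, -8), 397)) = Add(0, Mul(-11, 397)) = Add(0, -4367) = -4367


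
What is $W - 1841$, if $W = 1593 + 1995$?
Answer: $1747$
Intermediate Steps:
$W = 3588$
$W - 1841 = 3588 - 1841 = 1747$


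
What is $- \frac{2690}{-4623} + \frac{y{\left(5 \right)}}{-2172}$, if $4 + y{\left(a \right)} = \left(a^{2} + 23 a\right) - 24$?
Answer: $\frac{147914}{278921} \approx 0.53031$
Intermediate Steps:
$y{\left(a \right)} = -28 + a^{2} + 23 a$ ($y{\left(a \right)} = -4 - \left(24 - a^{2} - 23 a\right) = -4 + \left(-24 + a^{2} + 23 a\right) = -28 + a^{2} + 23 a$)
$- \frac{2690}{-4623} + \frac{y{\left(5 \right)}}{-2172} = - \frac{2690}{-4623} + \frac{-28 + 5^{2} + 23 \cdot 5}{-2172} = \left(-2690\right) \left(- \frac{1}{4623}\right) + \left(-28 + 25 + 115\right) \left(- \frac{1}{2172}\right) = \frac{2690}{4623} + 112 \left(- \frac{1}{2172}\right) = \frac{2690}{4623} - \frac{28}{543} = \frac{147914}{278921}$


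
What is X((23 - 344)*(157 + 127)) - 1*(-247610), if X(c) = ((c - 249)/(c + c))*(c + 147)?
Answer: 12275366353/60776 ≈ 2.0198e+5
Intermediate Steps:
X(c) = (-249 + c)*(147 + c)/(2*c) (X(c) = ((-249 + c)/((2*c)))*(147 + c) = ((-249 + c)*(1/(2*c)))*(147 + c) = ((-249 + c)/(2*c))*(147 + c) = (-249 + c)*(147 + c)/(2*c))
X((23 - 344)*(157 + 127)) - 1*(-247610) = (-36603 + ((23 - 344)*(157 + 127))*(-102 + (23 - 344)*(157 + 127)))/(2*(((23 - 344)*(157 + 127)))) - 1*(-247610) = (-36603 + (-321*284)*(-102 - 321*284))/(2*((-321*284))) + 247610 = (½)*(-36603 - 91164*(-102 - 91164))/(-91164) + 247610 = (½)*(-1/91164)*(-36603 - 91164*(-91266)) + 247610 = (½)*(-1/91164)*(-36603 + 8320173624) + 247610 = (½)*(-1/91164)*8320137021 + 247610 = -2773379007/60776 + 247610 = 12275366353/60776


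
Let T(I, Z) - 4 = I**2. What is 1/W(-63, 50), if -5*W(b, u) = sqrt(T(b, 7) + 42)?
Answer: -sqrt(4015)/803 ≈ -0.078909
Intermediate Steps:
T(I, Z) = 4 + I**2
W(b, u) = -sqrt(46 + b**2)/5 (W(b, u) = -sqrt((4 + b**2) + 42)/5 = -sqrt(46 + b**2)/5)
1/W(-63, 50) = 1/(-sqrt(46 + (-63)**2)/5) = 1/(-sqrt(46 + 3969)/5) = 1/(-sqrt(4015)/5) = -sqrt(4015)/803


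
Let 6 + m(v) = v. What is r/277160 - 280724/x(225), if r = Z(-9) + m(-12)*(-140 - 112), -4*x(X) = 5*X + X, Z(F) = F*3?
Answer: 31122794251/37416600 ≈ 831.79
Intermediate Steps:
Z(F) = 3*F
m(v) = -6 + v
x(X) = -3*X/2 (x(X) = -(5*X + X)/4 = -3*X/2)
r = 4509 (r = 3*(-9) + (-6 - 12)*(-140 - 112) = -27 - 18*(-252) = -27 + 4536 = 4509)
r/277160 - 280724/x(225) = 4509/277160 - 280724/((-3/2*225)) = 4509*(1/277160) - 280724/(-675/2) = 4509/277160 - 280724*(-2/675) = 4509/277160 + 561448/675 = 31122794251/37416600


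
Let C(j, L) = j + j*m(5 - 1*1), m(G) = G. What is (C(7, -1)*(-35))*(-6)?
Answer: 7350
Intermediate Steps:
C(j, L) = 5*j (C(j, L) = j + j*(5 - 1*1) = j + j*(5 - 1) = j + j*4 = j + 4*j = 5*j)
(C(7, -1)*(-35))*(-6) = ((5*7)*(-35))*(-6) = (35*(-35))*(-6) = -1225*(-6) = 7350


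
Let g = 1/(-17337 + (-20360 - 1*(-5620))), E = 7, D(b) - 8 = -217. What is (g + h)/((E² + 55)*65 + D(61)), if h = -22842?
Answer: -732702835/210136427 ≈ -3.4868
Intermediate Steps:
D(b) = -209 (D(b) = 8 - 217 = -209)
g = -1/32077 (g = 1/(-17337 + (-20360 + 5620)) = 1/(-17337 - 14740) = 1/(-32077) = -1/32077 ≈ -3.1175e-5)
(g + h)/((E² + 55)*65 + D(61)) = (-1/32077 - 22842)/((7² + 55)*65 - 209) = -732702835/(32077*((49 + 55)*65 - 209)) = -732702835/(32077*(104*65 - 209)) = -732702835/(32077*(6760 - 209)) = -732702835/32077/6551 = -732702835/32077*1/6551 = -732702835/210136427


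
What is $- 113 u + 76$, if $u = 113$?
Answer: $-12693$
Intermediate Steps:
$- 113 u + 76 = \left(-113\right) 113 + 76 = -12769 + 76 = -12693$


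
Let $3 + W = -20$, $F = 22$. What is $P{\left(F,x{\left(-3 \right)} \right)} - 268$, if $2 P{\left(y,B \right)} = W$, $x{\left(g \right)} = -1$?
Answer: $- \frac{559}{2} \approx -279.5$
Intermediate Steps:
$W = -23$ ($W = -3 - 20 = -23$)
$P{\left(y,B \right)} = - \frac{23}{2}$ ($P{\left(y,B \right)} = \frac{1}{2} \left(-23\right) = - \frac{23}{2}$)
$P{\left(F,x{\left(-3 \right)} \right)} - 268 = - \frac{23}{2} - 268 = - \frac{559}{2}$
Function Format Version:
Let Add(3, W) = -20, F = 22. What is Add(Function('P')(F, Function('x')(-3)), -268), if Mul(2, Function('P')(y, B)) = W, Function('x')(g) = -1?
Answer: Rational(-559, 2) ≈ -279.50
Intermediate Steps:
W = -23 (W = Add(-3, -20) = -23)
Function('P')(y, B) = Rational(-23, 2) (Function('P')(y, B) = Mul(Rational(1, 2), -23) = Rational(-23, 2))
Add(Function('P')(F, Function('x')(-3)), -268) = Add(Rational(-23, 2), -268) = Rational(-559, 2)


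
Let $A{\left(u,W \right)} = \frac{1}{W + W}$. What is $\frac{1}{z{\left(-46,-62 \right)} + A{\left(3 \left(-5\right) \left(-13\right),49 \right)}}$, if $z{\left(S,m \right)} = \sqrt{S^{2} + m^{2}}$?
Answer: $- \frac{98}{57239839} + \frac{19208 \sqrt{1490}}{57239839} \approx 0.012951$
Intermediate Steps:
$A{\left(u,W \right)} = \frac{1}{2 W}$
$\frac{1}{z{\left(-46,-62 \right)} + A{\left(3 \left(-5\right) \left(-13\right),49 \right)}} = \frac{1}{\sqrt{\left(-46\right)^{2} + \left(-62\right)^{2}} + \frac{1}{2 \cdot 49}} = \frac{1}{\sqrt{2116 + 3844} + \frac{1}{2} \cdot \frac{1}{49}} = \frac{1}{\sqrt{5960} + \frac{1}{98}} = \frac{1}{2 \sqrt{1490} + \frac{1}{98}} = \frac{1}{\frac{1}{98} + 2 \sqrt{1490}}$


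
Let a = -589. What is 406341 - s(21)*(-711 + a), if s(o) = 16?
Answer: 427141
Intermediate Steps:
406341 - s(21)*(-711 + a) = 406341 - 16*(-711 - 589) = 406341 - 16*(-1300) = 406341 - 1*(-20800) = 406341 + 20800 = 427141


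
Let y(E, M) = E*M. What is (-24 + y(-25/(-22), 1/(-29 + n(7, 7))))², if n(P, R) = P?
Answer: 135512881/234256 ≈ 578.48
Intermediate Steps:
(-24 + y(-25/(-22), 1/(-29 + n(7, 7))))² = (-24 + (-25/(-22))/(-29 + 7))² = (-24 - 25*(-1/22)/(-22))² = (-24 + (25/22)*(-1/22))² = (-24 - 25/484)² = (-11641/484)² = 135512881/234256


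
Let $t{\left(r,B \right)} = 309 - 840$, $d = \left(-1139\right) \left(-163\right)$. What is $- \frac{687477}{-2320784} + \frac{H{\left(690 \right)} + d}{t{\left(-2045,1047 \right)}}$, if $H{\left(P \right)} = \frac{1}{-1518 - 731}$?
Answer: $- \frac{322735056245555}{923841449232} \approx -349.34$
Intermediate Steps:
$d = 185657$
$H{\left(P \right)} = - \frac{1}{2249}$ ($H{\left(P \right)} = \frac{1}{-2249} = - \frac{1}{2249}$)
$t{\left(r,B \right)} = -531$ ($t{\left(r,B \right)} = 309 - 840 = -531$)
$- \frac{687477}{-2320784} + \frac{H{\left(690 \right)} + d}{t{\left(-2045,1047 \right)}} = - \frac{687477}{-2320784} + \frac{- \frac{1}{2249} + 185657}{-531} = \left(-687477\right) \left(- \frac{1}{2320784}\right) + \frac{417542592}{2249} \left(- \frac{1}{531}\right) = \frac{687477}{2320784} - \frac{139180864}{398073} = - \frac{322735056245555}{923841449232}$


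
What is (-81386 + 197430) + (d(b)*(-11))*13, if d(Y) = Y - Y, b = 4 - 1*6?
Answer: 116044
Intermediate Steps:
b = -2 (b = 4 - 6 = -2)
d(Y) = 0
(-81386 + 197430) + (d(b)*(-11))*13 = (-81386 + 197430) + (0*(-11))*13 = 116044 + 0*13 = 116044 + 0 = 116044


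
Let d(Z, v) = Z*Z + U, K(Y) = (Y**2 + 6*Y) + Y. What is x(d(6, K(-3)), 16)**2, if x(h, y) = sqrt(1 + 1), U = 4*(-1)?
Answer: 2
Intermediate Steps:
U = -4
K(Y) = Y**2 + 7*Y
d(Z, v) = -4 + Z**2 (d(Z, v) = Z*Z - 4 = Z**2 - 4 = -4 + Z**2)
x(h, y) = sqrt(2)
x(d(6, K(-3)), 16)**2 = (sqrt(2))**2 = 2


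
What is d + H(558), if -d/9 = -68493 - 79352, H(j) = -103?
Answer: 1330502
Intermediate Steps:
d = 1330605 (d = -9*(-68493 - 79352) = -9*(-147845) = 1330605)
d + H(558) = 1330605 - 103 = 1330502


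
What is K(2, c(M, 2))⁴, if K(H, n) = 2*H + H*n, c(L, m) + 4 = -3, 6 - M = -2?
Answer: 10000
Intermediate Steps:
M = 8 (M = 6 - 1*(-2) = 6 + 2 = 8)
c(L, m) = -7 (c(L, m) = -4 - 3 = -7)
K(2, c(M, 2))⁴ = (2*(2 - 7))⁴ = (2*(-5))⁴ = (-10)⁴ = 10000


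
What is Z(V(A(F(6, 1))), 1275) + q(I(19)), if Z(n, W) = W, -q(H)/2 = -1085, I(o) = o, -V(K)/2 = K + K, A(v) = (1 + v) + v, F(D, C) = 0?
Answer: 3445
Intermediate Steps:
A(v) = 1 + 2*v
V(K) = -4*K (V(K) = -2*(K + K) = -4*K)
q(H) = 2170 (q(H) = -2*(-1085) = 2170)
Z(V(A(F(6, 1))), 1275) + q(I(19)) = 1275 + 2170 = 3445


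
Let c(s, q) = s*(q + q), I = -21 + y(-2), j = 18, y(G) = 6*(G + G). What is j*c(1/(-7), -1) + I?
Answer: -279/7 ≈ -39.857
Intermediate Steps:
y(G) = 12*G (y(G) = 6*(2*G) = 12*G)
I = -45 (I = -21 + 12*(-2) = -21 - 24 = -45)
c(s, q) = 2*q*s (c(s, q) = s*(2*q) = 2*q*s)
j*c(1/(-7), -1) + I = 18*(2*(-1)/(-7)) - 45 = 18*(2*(-1)*(-1/7)) - 45 = 18*(2/7) - 45 = 36/7 - 45 = -279/7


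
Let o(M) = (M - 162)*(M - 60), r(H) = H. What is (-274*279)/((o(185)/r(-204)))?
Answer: 15594984/2875 ≈ 5424.3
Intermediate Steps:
o(M) = (-162 + M)*(-60 + M)
(-274*279)/((o(185)/r(-204))) = (-274*279)/(((9720 + 185² - 222*185)/(-204))) = -76446*(-204/(9720 + 34225 - 41070)) = -76446/(2875*(-1/204)) = -76446/(-2875/204) = -76446*(-204/2875) = 15594984/2875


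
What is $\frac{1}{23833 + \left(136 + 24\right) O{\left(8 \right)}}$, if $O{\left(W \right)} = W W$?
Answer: $\frac{1}{34073} \approx 2.9349 \cdot 10^{-5}$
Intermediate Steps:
$O{\left(W \right)} = W^{2}$
$\frac{1}{23833 + \left(136 + 24\right) O{\left(8 \right)}} = \frac{1}{23833 + \left(136 + 24\right) 8^{2}} = \frac{1}{23833 + 160 \cdot 64} = \frac{1}{23833 + 10240} = \frac{1}{34073}$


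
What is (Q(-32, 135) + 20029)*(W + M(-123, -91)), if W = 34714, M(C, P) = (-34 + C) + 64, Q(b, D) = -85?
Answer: 690481224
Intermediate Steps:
M(C, P) = 30 + C
(Q(-32, 135) + 20029)*(W + M(-123, -91)) = (-85 + 20029)*(34714 + (30 - 123)) = 19944*(34714 - 93) = 19944*34621 = 690481224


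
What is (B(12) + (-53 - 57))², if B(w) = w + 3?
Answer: 9025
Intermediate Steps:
B(w) = 3 + w
(B(12) + (-53 - 57))² = ((3 + 12) + (-53 - 57))² = (15 - 110)² = (-95)² = 9025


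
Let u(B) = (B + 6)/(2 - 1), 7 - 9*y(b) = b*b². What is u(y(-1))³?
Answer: 238328/729 ≈ 326.92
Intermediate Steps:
y(b) = 7/9 - b³/9 (y(b) = 7/9 - b*b²/9 = 7/9 - b³/9)
u(B) = 6 + B (u(B) = (6 + B)/1 = (6 + B)*1 = 6 + B)
u(y(-1))³ = (6 + (7/9 - ⅑*(-1)³))³ = (6 + (7/9 - ⅑*(-1)))³ = (6 + (7/9 + ⅑))³ = (6 + 8/9)³ = (62/9)³ = 238328/729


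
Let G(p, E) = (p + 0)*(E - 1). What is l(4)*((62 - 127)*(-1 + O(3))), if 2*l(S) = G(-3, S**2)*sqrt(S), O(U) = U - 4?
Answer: -5850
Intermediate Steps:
O(U) = -4 + U
G(p, E) = p*(-1 + E)
l(S) = sqrt(S)*(3 - 3*S**2)/2 (l(S) = ((-3*(-1 + S**2))*sqrt(S))/2 = ((3 - 3*S**2)*sqrt(S))/2 = (sqrt(S)*(3 - 3*S**2))/2 = sqrt(S)*(3 - 3*S**2)/2)
l(4)*((62 - 127)*(-1 + O(3))) = (3*sqrt(4)*(1 - 1*4**2)/2)*((62 - 127)*(-1 + (-4 + 3))) = ((3/2)*2*(1 - 1*16))*(-65*(-1 - 1)) = ((3/2)*2*(1 - 16))*(-65*(-2)) = ((3/2)*2*(-15))*130 = -45*130 = -5850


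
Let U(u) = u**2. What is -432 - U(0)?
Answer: -432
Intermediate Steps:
-432 - U(0) = -432 - 1*0**2 = -432 - 1*0 = -432 + 0 = -432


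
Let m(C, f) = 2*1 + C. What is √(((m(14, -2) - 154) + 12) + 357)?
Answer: √231 ≈ 15.199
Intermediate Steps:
m(C, f) = 2 + C
√(((m(14, -2) - 154) + 12) + 357) = √((((2 + 14) - 154) + 12) + 357) = √(((16 - 154) + 12) + 357) = √((-138 + 12) + 357) = √(-126 + 357) = √231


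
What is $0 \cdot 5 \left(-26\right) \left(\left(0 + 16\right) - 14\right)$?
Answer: $0$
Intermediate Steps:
$0 \cdot 5 \left(-26\right) \left(\left(0 + 16\right) - 14\right) = 0 \left(-26\right) \left(16 - 14\right) = 0 \cdot 2 = 0$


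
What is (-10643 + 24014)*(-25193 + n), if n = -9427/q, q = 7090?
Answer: -2388432273687/7090 ≈ -3.3687e+8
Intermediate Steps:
n = -9427/7090 ≈ -1.3296
(-10643 + 24014)*(-25193 + n) = (-10643 + 24014)*(-25193 - 9427/7090) = 13371*(-178627797/7090) = -2388432273687/7090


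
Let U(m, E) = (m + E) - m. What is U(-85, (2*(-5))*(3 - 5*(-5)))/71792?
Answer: -5/1282 ≈ -0.0039002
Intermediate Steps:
U(m, E) = E (U(m, E) = (E + m) - m = E)
U(-85, (2*(-5))*(3 - 5*(-5)))/71792 = ((2*(-5))*(3 - 5*(-5)))/71792 = -10*(3 + 25)*(1/71792) = -10*28*(1/71792) = -280*1/71792 = -5/1282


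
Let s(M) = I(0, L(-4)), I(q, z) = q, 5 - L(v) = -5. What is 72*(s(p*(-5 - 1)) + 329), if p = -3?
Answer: 23688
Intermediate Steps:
L(v) = 10 (L(v) = 5 - 1*(-5) = 5 + 5 = 10)
s(M) = 0
72*(s(p*(-5 - 1)) + 329) = 72*(0 + 329) = 72*329 = 23688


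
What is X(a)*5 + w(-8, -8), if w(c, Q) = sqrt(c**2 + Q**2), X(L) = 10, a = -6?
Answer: 50 + 8*sqrt(2) ≈ 61.314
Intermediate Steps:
w(c, Q) = sqrt(Q**2 + c**2)
X(a)*5 + w(-8, -8) = 10*5 + sqrt((-8)**2 + (-8)**2) = 50 + sqrt(64 + 64) = 50 + sqrt(128) = 50 + 8*sqrt(2)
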